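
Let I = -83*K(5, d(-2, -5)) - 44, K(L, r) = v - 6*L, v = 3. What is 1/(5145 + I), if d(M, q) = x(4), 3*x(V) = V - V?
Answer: 1/7342 ≈ 0.00013620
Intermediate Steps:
x(V) = 0 (x(V) = (V - V)/3 = (1/3)*0 = 0)
d(M, q) = 0
K(L, r) = 3 - 6*L
I = 2197 (I = -83*(3 - 6*5) - 44 = -83*(3 - 30) - 44 = -83*(-27) - 44 = 2241 - 44 = 2197)
1/(5145 + I) = 1/(5145 + 2197) = 1/7342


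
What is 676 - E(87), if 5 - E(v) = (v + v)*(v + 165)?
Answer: 44519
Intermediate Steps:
E(v) = 5 - 2*v*(165 + v) (E(v) = 5 - (v + v)*(v + 165) = 5 - 2*v*(165 + v))
676 - E(87) = 676 - (5 - 330*87 - 2*87**2) = 676 - (5 - 28710 - 2*7569) = 676 - (5 - 28710 - 15138) = 676 - 1*(-43843) = 676 + 43843 = 44519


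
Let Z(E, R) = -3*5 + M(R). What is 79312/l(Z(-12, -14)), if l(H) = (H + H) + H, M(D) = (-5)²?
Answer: 39656/15 ≈ 2643.7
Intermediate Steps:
M(D) = 25
Z(E, R) = 10 (Z(E, R) = -3*5 + 25 = -15 + 25 = 10)
l(H) = 3*H (l(H) = 2*H + H = 3*H)
79312/l(Z(-12, -14)) = 79312/((3*10)) = 79312/30 = 79312*(1/30) = 39656/15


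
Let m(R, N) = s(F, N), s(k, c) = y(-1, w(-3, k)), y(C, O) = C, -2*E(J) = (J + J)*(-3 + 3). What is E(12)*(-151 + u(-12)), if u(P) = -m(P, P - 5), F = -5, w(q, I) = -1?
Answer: 0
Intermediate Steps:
E(J) = 0 (E(J) = -(J + J)*(-3 + 3)/2 = -2*J*0/2 = -1/2*0 = 0)
s(k, c) = -1
m(R, N) = -1
u(P) = 1 (u(P) = -1*(-1) = 1)
E(12)*(-151 + u(-12)) = 0*(-151 + 1) = 0*(-150) = 0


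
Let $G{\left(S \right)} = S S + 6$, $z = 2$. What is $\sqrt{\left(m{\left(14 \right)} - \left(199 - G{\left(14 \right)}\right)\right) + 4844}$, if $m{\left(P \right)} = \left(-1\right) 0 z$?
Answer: $\sqrt{4847} \approx 69.62$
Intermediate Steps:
$m{\left(P \right)} = 0$ ($m{\left(P \right)} = \left(-1\right) 0 \cdot 2 = 0 \cdot 2 = 0$)
$G{\left(S \right)} = 6 + S^{2}$ ($G{\left(S \right)} = S^{2} + 6 = 6 + S^{2}$)
$\sqrt{\left(m{\left(14 \right)} - \left(199 - G{\left(14 \right)}\right)\right) + 4844} = \sqrt{\left(0 - \left(199 - \left(6 + 14^{2}\right)\right)\right) + 4844} = \sqrt{\left(0 - \left(199 - \left(6 + 196\right)\right)\right) + 4844} = \sqrt{\left(0 - \left(199 - 202\right)\right) + 4844} = \sqrt{\left(0 - -3\right) + 4844} = \sqrt{\left(0 + 3\right) + 4844} = \sqrt{3 + 4844} = \sqrt{4847}$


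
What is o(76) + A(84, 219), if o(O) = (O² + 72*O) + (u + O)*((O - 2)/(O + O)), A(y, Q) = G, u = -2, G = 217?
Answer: 437039/38 ≈ 11501.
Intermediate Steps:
A(y, Q) = 217
o(O) = O² + 72*O + (-2 + O)²/(2*O) (o(O) = (O² + 72*O) + (-2 + O)*((O - 2)/(O + O)) = (O² + 72*O) + (-2 + O)*((-2 + O)/((2*O))) = (O² + 72*O) + (-2 + O)*((-2 + O)*(1/(2*O))) = (O² + 72*O) + (-2 + O)*((-2 + O)/(2*O)) = (O² + 72*O) + (-2 + O)²/(2*O) = O² + 72*O + (-2 + O)²/(2*O))
o(76) + A(84, 219) = (-2 + 76² + 2/76 + (145/2)*76) + 217 = (-2 + 5776 + 2*(1/76) + 5510) + 217 = (-2 + 5776 + 1/38 + 5510) + 217 = 428793/38 + 217 = 437039/38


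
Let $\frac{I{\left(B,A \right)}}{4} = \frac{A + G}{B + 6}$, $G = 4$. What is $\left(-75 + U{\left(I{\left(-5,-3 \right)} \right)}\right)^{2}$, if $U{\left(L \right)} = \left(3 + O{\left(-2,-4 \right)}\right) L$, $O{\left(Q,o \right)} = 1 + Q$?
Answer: $4489$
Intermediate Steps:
$I{\left(B,A \right)} = \frac{4 \left(4 + A\right)}{6 + B}$ ($I{\left(B,A \right)} = 4 \frac{A + 4}{B + 6} = 4 \frac{4 + A}{6 + B} = \frac{4 \left(4 + A\right)}{6 + B}$)
$U{\left(L \right)} = 2 L$ ($U{\left(L \right)} = \left(3 + \left(1 - 2\right)\right) L = \left(3 - 1\right) L = 2 L$)
$\left(-75 + U{\left(I{\left(-5,-3 \right)} \right)}\right)^{2} = \left(-75 + 2 \frac{4 \left(4 - 3\right)}{6 - 5}\right)^{2} = \left(-75 + 2 \cdot 4 \cdot 1^{-1} \cdot 1\right)^{2} = \left(-75 + 2 \cdot 4 \cdot 1 \cdot 1\right)^{2} = \left(-75 + 2 \cdot 4\right)^{2} = \left(-75 + 8\right)^{2} = \left(-67\right)^{2} = 4489$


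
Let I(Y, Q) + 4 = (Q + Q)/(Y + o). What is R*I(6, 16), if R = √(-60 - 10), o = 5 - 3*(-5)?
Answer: -36*I*√70/13 ≈ -23.169*I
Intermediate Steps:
o = 20 (o = 5 + 15 = 20)
I(Y, Q) = -4 + 2*Q/(20 + Y) (I(Y, Q) = -4 + (Q + Q)/(Y + 20) = -4 + (2*Q)/(20 + Y) = -4 + 2*Q/(20 + Y))
R = I*√70 (R = √(-70) = I*√70 ≈ 8.3666*I)
R*I(6, 16) = (I*√70)*(2*(-40 + 16 - 2*6)/(20 + 6)) = (I*√70)*(2*(-40 + 16 - 12)/26) = (I*√70)*(2*(1/26)*(-36)) = (I*√70)*(-36/13) = -36*I*√70/13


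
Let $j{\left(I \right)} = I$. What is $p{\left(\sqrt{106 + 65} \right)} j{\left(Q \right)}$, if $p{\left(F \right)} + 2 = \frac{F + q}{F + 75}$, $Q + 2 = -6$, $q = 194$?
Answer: $- \frac{4628}{909} + \frac{476 \sqrt{19}}{909} \approx -2.8088$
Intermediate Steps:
$Q = -8$ ($Q = -2 - 6 = -8$)
$p{\left(F \right)} = -2 + \frac{194 + F}{75 + F}$ ($p{\left(F \right)} = -2 + \frac{F + 194}{F + 75} = -2 + \frac{194 + F}{75 + F}$)
$p{\left(\sqrt{106 + 65} \right)} j{\left(Q \right)} = \frac{44 - \sqrt{106 + 65}}{75 + \sqrt{106 + 65}} \left(-8\right) = \frac{44 - \sqrt{171}}{75 + \sqrt{171}} \left(-8\right) = \frac{44 - 3 \sqrt{19}}{75 + 3 \sqrt{19}} \left(-8\right) = - \frac{8 \left(44 - 3 \sqrt{19}\right)}{75 + 3 \sqrt{19}}$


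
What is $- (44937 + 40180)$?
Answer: $-85117$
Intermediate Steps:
$- (44937 + 40180) = \left(-1\right) 85117 = -85117$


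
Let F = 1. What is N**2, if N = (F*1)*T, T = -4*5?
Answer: 400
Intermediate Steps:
T = -20
N = -20 (N = (1*1)*(-20) = 1*(-20) = -20)
N**2 = (-20)**2 = 400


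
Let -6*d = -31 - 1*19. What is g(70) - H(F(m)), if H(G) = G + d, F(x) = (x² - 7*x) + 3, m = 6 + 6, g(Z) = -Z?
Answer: -424/3 ≈ -141.33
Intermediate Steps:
m = 12
F(x) = 3 + x² - 7*x
d = 25/3 (d = -(-31 - 1*19)/6 = -(-31 - 19)/6 = -⅙*(-50) = 25/3 ≈ 8.3333)
H(G) = 25/3 + G (H(G) = G + 25/3 = 25/3 + G)
g(70) - H(F(m)) = -1*70 - (25/3 + (3 + 12² - 7*12)) = -70 - (25/3 + (3 + 144 - 84)) = -70 - (25/3 + 63) = -70 - 1*214/3 = -70 - 214/3 = -424/3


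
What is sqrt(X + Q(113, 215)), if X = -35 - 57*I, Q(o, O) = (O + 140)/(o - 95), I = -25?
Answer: 5*sqrt(2030)/6 ≈ 37.546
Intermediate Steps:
Q(o, O) = (140 + O)/(-95 + o)
X = 1390 (X = -35 - 57*(-25) = -35 + 1425 = 1390)
sqrt(X + Q(113, 215)) = sqrt(1390 + (140 + 215)/(-95 + 113)) = sqrt(1390 + 355/18) = sqrt(25375/18) = 5*sqrt(2030)/6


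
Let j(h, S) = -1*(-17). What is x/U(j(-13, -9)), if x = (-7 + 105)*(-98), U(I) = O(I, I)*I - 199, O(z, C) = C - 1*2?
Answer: -343/2 ≈ -171.50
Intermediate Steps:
j(h, S) = 17
O(z, C) = -2 + C (O(z, C) = C - 2 = -2 + C)
U(I) = -199 + I*(-2 + I) (U(I) = (-2 + I)*I - 199 = I*(-2 + I) - 199 = -199 + I*(-2 + I))
x = -9604 (x = 98*(-98) = -9604)
x/U(j(-13, -9)) = -9604/(-199 + 17*(-2 + 17)) = -9604/(-199 + 17*15) = -9604/(-199 + 255) = -9604/56 = -9604*1/56 = -343/2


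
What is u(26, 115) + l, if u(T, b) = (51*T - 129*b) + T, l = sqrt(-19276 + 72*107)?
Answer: -13483 + 2*I*sqrt(2893) ≈ -13483.0 + 107.57*I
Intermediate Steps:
l = 2*I*sqrt(2893) (l = sqrt(-19276 + 7704) = sqrt(-11572) = 2*I*sqrt(2893) ≈ 107.57*I)
u(T, b) = -129*b + 52*T (u(T, b) = (-129*b + 51*T) + T = -129*b + 52*T)
u(26, 115) + l = (-129*115 + 52*26) + 2*I*sqrt(2893) = (-14835 + 1352) + 2*I*sqrt(2893) = -13483 + 2*I*sqrt(2893)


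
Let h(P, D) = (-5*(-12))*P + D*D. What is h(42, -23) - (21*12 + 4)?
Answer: 2793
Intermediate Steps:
h(P, D) = D² + 60*P (h(P, D) = 60*P + D² = D² + 60*P)
h(42, -23) - (21*12 + 4) = ((-23)² + 60*42) - (21*12 + 4) = (529 + 2520) - (252 + 4) = 3049 - 1*256 = 3049 - 256 = 2793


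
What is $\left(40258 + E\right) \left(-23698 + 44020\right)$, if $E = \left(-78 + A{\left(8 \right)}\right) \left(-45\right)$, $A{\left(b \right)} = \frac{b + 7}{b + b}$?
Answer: $\frac{7108767693}{8} \approx 8.886 \cdot 10^{8}$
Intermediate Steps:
$A{\left(b \right)} = \frac{7 + b}{2 b}$
$E = \frac{55485}{16}$ ($E = \left(-78 + \frac{7 + 8}{2 \cdot 8}\right) \left(-45\right) = \left(-78 + \frac{1}{2} \cdot \frac{1}{8} \cdot 15\right) \left(-45\right) = \left(-78 + \frac{15}{16}\right) \left(-45\right) = \left(- \frac{1233}{16}\right) \left(-45\right) = \frac{55485}{16} \approx 3467.8$)
$\left(40258 + E\right) \left(-23698 + 44020\right) = \left(40258 + \frac{55485}{16}\right) \left(-23698 + 44020\right) = \frac{699613}{16} \cdot 20322 = \frac{7108767693}{8}$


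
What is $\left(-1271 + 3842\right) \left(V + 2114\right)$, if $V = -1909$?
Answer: $527055$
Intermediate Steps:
$\left(-1271 + 3842\right) \left(V + 2114\right) = \left(-1271 + 3842\right) \left(-1909 + 2114\right) = 2571 \cdot 205 = 527055$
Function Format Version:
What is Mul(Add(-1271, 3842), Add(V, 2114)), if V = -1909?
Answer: 527055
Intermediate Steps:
Mul(Add(-1271, 3842), Add(V, 2114)) = Mul(Add(-1271, 3842), Add(-1909, 2114)) = Mul(2571, 205) = 527055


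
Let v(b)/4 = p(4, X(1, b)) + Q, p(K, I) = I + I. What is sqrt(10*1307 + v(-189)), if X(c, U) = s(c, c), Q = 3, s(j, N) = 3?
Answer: sqrt(13106) ≈ 114.48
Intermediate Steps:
X(c, U) = 3
p(K, I) = 2*I
v(b) = 36 (v(b) = 4*(2*3 + 3) = 4*(6 + 3) = 4*9 = 36)
sqrt(10*1307 + v(-189)) = sqrt(10*1307 + 36) = sqrt(13070 + 36) = sqrt(13106)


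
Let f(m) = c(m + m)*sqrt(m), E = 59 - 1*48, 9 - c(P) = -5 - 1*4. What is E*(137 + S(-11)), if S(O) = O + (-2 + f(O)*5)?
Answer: 1364 + 990*I*sqrt(11) ≈ 1364.0 + 3283.5*I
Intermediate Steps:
c(P) = 18 (c(P) = 9 - (-5 - 1*4) = 9 - (-5 - 4) = 9 - 1*(-9) = 9 + 9 = 18)
E = 11 (E = 59 - 48 = 11)
f(m) = 18*sqrt(m)
S(O) = -2 + O + 90*sqrt(O) (S(O) = O + (-2 + (18*sqrt(O))*5) = O + (-2 + 90*sqrt(O)) = -2 + O + 90*sqrt(O))
E*(137 + S(-11)) = 11*(137 + (-2 - 11 + 90*sqrt(-11))) = 11*(137 + (-2 - 11 + 90*(I*sqrt(11)))) = 11*(137 + (-2 - 11 + 90*I*sqrt(11))) = 11*(137 + (-13 + 90*I*sqrt(11))) = 11*(124 + 90*I*sqrt(11)) = 1364 + 990*I*sqrt(11)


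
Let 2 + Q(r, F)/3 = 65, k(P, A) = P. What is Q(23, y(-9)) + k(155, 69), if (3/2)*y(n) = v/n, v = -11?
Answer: 344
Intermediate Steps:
y(n) = -22/(3*n) (y(n) = 2*(-11/n)/3 = -22/(3*n))
Q(r, F) = 189 (Q(r, F) = -6 + 3*65 = -6 + 195 = 189)
Q(23, y(-9)) + k(155, 69) = 189 + 155 = 344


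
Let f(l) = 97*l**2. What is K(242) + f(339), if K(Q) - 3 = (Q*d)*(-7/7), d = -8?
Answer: 11149276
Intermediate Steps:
K(Q) = 3 + 8*Q (K(Q) = 3 + (Q*(-8))*(-7/7) = 3 + (-8*Q)*(-7*1/7) = 3 - 8*Q*(-1) = 3 + 8*Q)
K(242) + f(339) = (3 + 8*242) + 97*339**2 = (3 + 1936) + 97*114921 = 1939 + 11147337 = 11149276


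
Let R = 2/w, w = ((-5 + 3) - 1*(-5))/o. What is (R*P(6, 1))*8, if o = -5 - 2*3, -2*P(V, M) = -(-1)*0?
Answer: 0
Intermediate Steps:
P(V, M) = 0 (P(V, M) = -(-1)*(-1*0)/2 = -(-1)*0/2 = -½*0 = 0)
o = -11 (o = -5 - 6 = -11)
w = -3/11 (w = ((-5 + 3) - 1*(-5))/(-11) = (-2 + 5)*(-1/11) = 3*(-1/11) = -3/11 ≈ -0.27273)
R = -22/3 (R = 2/(-3/11) = 2*(-11/3) = -22/3 ≈ -7.3333)
(R*P(6, 1))*8 = -22/3*0*8 = 0*8 = 0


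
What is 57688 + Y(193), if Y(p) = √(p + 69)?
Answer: 57688 + √262 ≈ 57704.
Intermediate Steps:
Y(p) = √(69 + p)
57688 + Y(193) = 57688 + √(69 + 193) = 57688 + √262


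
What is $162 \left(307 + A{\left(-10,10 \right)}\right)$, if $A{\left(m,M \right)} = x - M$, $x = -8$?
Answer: $46818$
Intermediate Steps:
$A{\left(m,M \right)} = -8 - M$
$162 \left(307 + A{\left(-10,10 \right)}\right) = 162 \left(307 - 18\right) = 162 \cdot 289 = 46818$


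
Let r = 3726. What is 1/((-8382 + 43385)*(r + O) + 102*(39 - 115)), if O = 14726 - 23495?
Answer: -1/176527881 ≈ -5.6648e-9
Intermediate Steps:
O = -8769
1/((-8382 + 43385)*(r + O) + 102*(39 - 115)) = 1/((-8382 + 43385)*(3726 - 8769) + 102*(39 - 115)) = 1/(35003*(-5043) + 102*(-76)) = 1/(-176520129 - 7752) = 1/(-176527881) = -1/176527881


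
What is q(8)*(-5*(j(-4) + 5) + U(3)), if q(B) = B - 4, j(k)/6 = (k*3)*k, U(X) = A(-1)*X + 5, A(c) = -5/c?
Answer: -5780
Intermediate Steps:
U(X) = 5 + 5*X (U(X) = (-5/(-1))*X + 5 = (-5*(-1))*X + 5 = 5*X + 5 = 5 + 5*X)
j(k) = 18*k² (j(k) = 6*((k*3)*k) = 6*((3*k)*k) = 6*(3*k²) = 18*k²)
q(B) = -4 + B
q(8)*(-5*(j(-4) + 5) + U(3)) = (-4 + 8)*(-5*(18*(-4)² + 5) + (5 + 5*3)) = 4*(-5*(18*16 + 5) + (5 + 15)) = 4*(-5*(288 + 5) + 20) = 4*(-5*293 + 20) = 4*(-1465 + 20) = 4*(-1445) = -5780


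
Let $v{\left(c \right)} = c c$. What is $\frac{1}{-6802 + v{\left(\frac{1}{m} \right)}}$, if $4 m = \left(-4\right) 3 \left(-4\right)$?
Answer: $- \frac{144}{979487} \approx -0.00014702$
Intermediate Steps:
$m = 12$ ($m = \frac{\left(-4\right) 3 \left(-4\right)}{4} = \frac{\left(-12\right) \left(-4\right)}{4} = \frac{1}{4} \cdot 48 = 12$)
$v{\left(c \right)} = c^{2}$
$\frac{1}{-6802 + v{\left(\frac{1}{m} \right)}} = \frac{1}{-6802 + \left(\frac{1}{12}\right)^{2}} = \frac{1}{-6802 + \frac{1}{144}} = \frac{1}{- \frac{979487}{144}} = - \frac{144}{979487}$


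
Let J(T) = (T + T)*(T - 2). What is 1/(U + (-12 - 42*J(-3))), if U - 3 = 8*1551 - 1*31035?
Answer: -1/19896 ≈ -5.0261e-5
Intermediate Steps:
J(T) = 2*T*(-2 + T) (J(T) = (2*T)*(-2 + T) = 2*T*(-2 + T))
U = -18624 (U = 3 + (8*1551 - 1*31035) = 3 + (12408 - 31035) = 3 - 18627 = -18624)
1/(U + (-12 - 42*J(-3))) = 1/(-18624 + (-12 - 84*(-3)*(-2 - 3))) = 1/(-18624 + (-12 - 84*(-3)*(-5))) = 1/(-18624 + (-12 - 42*30)) = 1/(-18624 + (-12 - 1260)) = 1/(-18624 - 1272) = 1/(-19896) = -1/19896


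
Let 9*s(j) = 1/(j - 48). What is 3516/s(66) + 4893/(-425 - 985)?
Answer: 267706609/470 ≈ 5.6959e+5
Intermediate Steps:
s(j) = 1/(9*(-48 + j)) (s(j) = 1/(9*(j - 48)) = 1/(9*(-48 + j)))
3516/s(66) + 4893/(-425 - 985) = 3516/((1/(9*(-48 + 66)))) + 4893/(-425 - 985) = 3516/(((⅑)/18)) + 4893/(-1410) = 3516/(((⅑)*(1/18))) + 4893*(-1/1410) = 3516/(1/162) - 1631/470 = 3516*162 - 1631/470 = 569592 - 1631/470 = 267706609/470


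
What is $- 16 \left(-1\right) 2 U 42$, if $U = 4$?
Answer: $5376$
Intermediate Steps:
$- 16 \left(-1\right) 2 U 42 = - 16 \left(-1\right) 2 \cdot 4 \cdot 42 = - 16 \left(\left(-2\right) 4\right) 42 = \left(-16\right) \left(-8\right) 42 = 128 \cdot 42 = 5376$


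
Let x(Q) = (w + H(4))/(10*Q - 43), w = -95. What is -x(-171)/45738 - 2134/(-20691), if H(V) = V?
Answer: 22445165/217627938 ≈ 0.10314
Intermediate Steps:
x(Q) = -91/(-43 + 10*Q) (x(Q) = (-95 + 4)/(10*Q - 43) = -91/(-43 + 10*Q))
-x(-171)/45738 - 2134/(-20691) = -(-91)/(-43 + 10*(-171))/45738 - 2134/(-20691) = -(-91)/(-43 - 1710)*(1/45738) - 2134*(-1/20691) = -(-91)/(-1753)*(1/45738) + 194/1881 = -(-91)*(-1)/1753*(1/45738) + 194/1881 = -1*91/1753*(1/45738) + 194/1881 = -91/1753*1/45738 + 194/1881 = -13/11454102 + 194/1881 = 22445165/217627938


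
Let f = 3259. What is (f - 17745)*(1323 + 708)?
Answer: -29421066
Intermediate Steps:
(f - 17745)*(1323 + 708) = (3259 - 17745)*(1323 + 708) = -14486*2031 = -29421066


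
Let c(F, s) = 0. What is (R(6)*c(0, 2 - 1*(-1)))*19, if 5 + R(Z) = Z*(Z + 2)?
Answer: 0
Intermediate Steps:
R(Z) = -5 + Z*(2 + Z) (R(Z) = -5 + Z*(Z + 2) = -5 + Z*(2 + Z))
(R(6)*c(0, 2 - 1*(-1)))*19 = ((-5 + 6**2 + 2*6)*0)*19 = ((-5 + 36 + 12)*0)*19 = (43*0)*19 = 0*19 = 0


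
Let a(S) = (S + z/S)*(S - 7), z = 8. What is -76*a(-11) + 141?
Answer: -174921/11 ≈ -15902.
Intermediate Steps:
a(S) = (-7 + S)*(S + 8/S) (a(S) = (S + 8/S)*(S - 7) = (S + 8/S)*(-7 + S) = (-7 + S)*(S + 8/S))
-76*a(-11) + 141 = -76*(8 + (-11)² - 56/(-11) - 7*(-11)) + 141 = -76*(8 + 121 - 56*(-1/11) + 77) + 141 = -76*(8 + 121 + 56/11 + 77) + 141 = -76*2322/11 + 141 = -176472/11 + 141 = -174921/11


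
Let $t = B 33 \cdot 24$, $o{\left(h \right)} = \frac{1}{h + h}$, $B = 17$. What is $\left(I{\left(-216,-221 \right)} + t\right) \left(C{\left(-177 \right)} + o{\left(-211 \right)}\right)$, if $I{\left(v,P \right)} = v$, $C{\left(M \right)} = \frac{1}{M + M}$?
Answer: $- \frac{856704}{12449} \approx -68.817$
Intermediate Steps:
$C{\left(M \right)} = \frac{1}{2 M}$
$o{\left(h \right)} = \frac{1}{2 h}$
$t = 13464$ ($t = 17 \cdot 33 \cdot 24 = 561 \cdot 24 = 13464$)
$\left(I{\left(-216,-221 \right)} + t\right) \left(C{\left(-177 \right)} + o{\left(-211 \right)}\right) = \left(-216 + 13464\right) \left(\frac{1}{2 \left(-177\right)} + \frac{1}{2 \left(-211\right)}\right) = 13248 \left(\frac{1}{2} \left(- \frac{1}{177}\right) + \frac{1}{2} \left(- \frac{1}{211}\right)\right) = 13248 \left(- \frac{1}{354} - \frac{1}{422}\right) = 13248 \left(- \frac{194}{37347}\right) = - \frac{856704}{12449}$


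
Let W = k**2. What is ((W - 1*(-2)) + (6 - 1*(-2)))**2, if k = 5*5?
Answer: 403225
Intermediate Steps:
k = 25
W = 625 (W = 25**2 = 625)
((W - 1*(-2)) + (6 - 1*(-2)))**2 = ((625 - 1*(-2)) + (6 - 1*(-2)))**2 = ((625 + 2) + (6 + 2))**2 = (627 + 8)**2 = 635**2 = 403225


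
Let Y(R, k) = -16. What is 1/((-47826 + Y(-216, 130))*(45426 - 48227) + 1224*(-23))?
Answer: 1/133977290 ≈ 7.4640e-9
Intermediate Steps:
1/((-47826 + Y(-216, 130))*(45426 - 48227) + 1224*(-23)) = 1/((-47826 - 16)*(45426 - 48227) + 1224*(-23)) = 1/(-47842*(-2801) - 28152) = 1/(134005442 - 28152) = 1/133977290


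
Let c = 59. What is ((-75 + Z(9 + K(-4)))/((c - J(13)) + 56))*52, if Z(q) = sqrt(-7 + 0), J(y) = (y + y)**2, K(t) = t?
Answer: 1300/187 - 52*I*sqrt(7)/561 ≈ 6.9519 - 0.24524*I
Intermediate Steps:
J(y) = 4*y**2 (J(y) = (2*y)**2 = 4*y**2)
Z(q) = I*sqrt(7) (Z(q) = sqrt(-7) = I*sqrt(7))
((-75 + Z(9 + K(-4)))/((c - J(13)) + 56))*52 = ((-75 + I*sqrt(7))/((59 - 4*13**2) + 56))*52 = ((-75 + I*sqrt(7))/((59 - 4*169) + 56))*52 = ((-75 + I*sqrt(7))/((59 - 1*676) + 56))*52 = ((-75 + I*sqrt(7))/((59 - 676) + 56))*52 = ((-75 + I*sqrt(7))/(-617 + 56))*52 = ((-75 + I*sqrt(7))/(-561))*52 = ((-75 + I*sqrt(7))*(-1/561))*52 = (25/187 - I*sqrt(7)/561)*52 = 1300/187 - 52*I*sqrt(7)/561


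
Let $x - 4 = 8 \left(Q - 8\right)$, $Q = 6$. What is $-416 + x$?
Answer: $-428$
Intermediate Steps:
$x = -12$ ($x = 4 + 8 \left(6 - 8\right) = 4 + 8 \left(-2\right) = 4 - 16 = -12$)
$-416 + x = -416 - 12 = -428$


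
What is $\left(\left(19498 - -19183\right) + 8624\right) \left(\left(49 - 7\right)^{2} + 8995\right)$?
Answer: $508954495$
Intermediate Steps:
$\left(\left(19498 - -19183\right) + 8624\right) \left(\left(49 - 7\right)^{2} + 8995\right) = \left(\left(19498 + 19183\right) + 8624\right) \left(42^{2} + 8995\right) = \left(38681 + 8624\right) \left(1764 + 8995\right) = 47305 \cdot 10759 = 508954495$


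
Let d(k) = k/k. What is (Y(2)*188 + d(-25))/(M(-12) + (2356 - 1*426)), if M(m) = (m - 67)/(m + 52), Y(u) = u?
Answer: 15080/77121 ≈ 0.19554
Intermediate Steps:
d(k) = 1
M(m) = (-67 + m)/(52 + m)
(Y(2)*188 + d(-25))/(M(-12) + (2356 - 1*426)) = (2*188 + 1)/((-67 - 12)/(52 - 12) + (2356 - 1*426)) = (376 + 1)/(-79/40 + (2356 - 426)) = 377/((1/40)*(-79) + 1930) = 377/(-79/40 + 1930) = 377/(77121/40) = 377*(40/77121) = 15080/77121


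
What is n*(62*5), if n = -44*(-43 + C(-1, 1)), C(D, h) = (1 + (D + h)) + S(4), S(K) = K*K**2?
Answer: -300080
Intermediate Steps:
S(K) = K**3
C(D, h) = 65 + D + h (C(D, h) = (1 + (D + h)) + 4**3 = (1 + D + h) + 64 = 65 + D + h)
n = -968 (n = -44*(-43 + (65 - 1 + 1)) = -44*(-43 + 65) = -44*22 = -968)
n*(62*5) = -60016*5 = -968*310 = -300080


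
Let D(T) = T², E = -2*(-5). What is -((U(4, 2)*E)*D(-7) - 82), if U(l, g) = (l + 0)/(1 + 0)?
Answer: -1878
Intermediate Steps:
U(l, g) = l (U(l, g) = l/1 = l*1 = l)
E = 10
-((U(4, 2)*E)*D(-7) - 82) = -((4*10)*(-7)² - 82) = -(40*49 - 82) = -(1960 - 82) = -1*1878 = -1878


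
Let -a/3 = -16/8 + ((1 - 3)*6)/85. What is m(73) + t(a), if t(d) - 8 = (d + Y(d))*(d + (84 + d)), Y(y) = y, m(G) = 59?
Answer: 9473419/7225 ≈ 1311.2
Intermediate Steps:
a = 546/85 (a = -3*(-16/8 + ((1 - 3)*6)/85) = -3*(-16*1/8 - 2*6*(1/85)) = -3*(-2 - 12*1/85) = -3*(-2 - 12/85) = -3*(-182/85) = 546/85 ≈ 6.4235)
t(d) = 8 + 2*d*(84 + 2*d) (t(d) = 8 + (d + d)*(d + (84 + d)) = 8 + (2*d)*(84 + 2*d) = 8 + 2*d*(84 + 2*d))
m(73) + t(a) = 59 + (8 + 4*(546/85)**2 + 168*(546/85)) = 59 + (8 + 4*(298116/7225) + 91728/85) = 59 + (8 + 1192464/7225 + 91728/85) = 59 + 9047144/7225 = 9473419/7225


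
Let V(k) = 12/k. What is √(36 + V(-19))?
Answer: 4*√798/19 ≈ 5.9471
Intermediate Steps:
√(36 + V(-19)) = √(36 + 12/(-19)) = √(36 + 12*(-1/19)) = √(36 - 12/19) = √(672/19) = 4*√798/19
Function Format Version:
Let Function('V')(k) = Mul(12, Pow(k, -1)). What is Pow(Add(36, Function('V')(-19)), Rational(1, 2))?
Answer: Mul(Rational(4, 19), Pow(798, Rational(1, 2))) ≈ 5.9471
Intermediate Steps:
Pow(Add(36, Function('V')(-19)), Rational(1, 2)) = Pow(Add(36, Mul(12, Pow(-19, -1))), Rational(1, 2)) = Pow(Add(36, Mul(12, Rational(-1, 19))), Rational(1, 2)) = Pow(Add(36, Rational(-12, 19)), Rational(1, 2)) = Pow(Rational(672, 19), Rational(1, 2)) = Mul(Rational(4, 19), Pow(798, Rational(1, 2)))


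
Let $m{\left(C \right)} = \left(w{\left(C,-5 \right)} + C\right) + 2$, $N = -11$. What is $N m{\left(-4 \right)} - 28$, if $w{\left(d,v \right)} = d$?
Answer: $38$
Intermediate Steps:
$m{\left(C \right)} = 2 + 2 C$ ($m{\left(C \right)} = \left(C + C\right) + 2 = 2 C + 2 = 2 + 2 C$)
$N m{\left(-4 \right)} - 28 = - 11 \left(2 + 2 \left(-4\right)\right) - 28 = - 11 \left(2 - 8\right) - 28 = \left(-11\right) \left(-6\right) - 28 = 66 - 28 = 38$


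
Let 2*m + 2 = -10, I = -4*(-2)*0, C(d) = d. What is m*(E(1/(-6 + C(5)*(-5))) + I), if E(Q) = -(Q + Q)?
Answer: -12/31 ≈ -0.38710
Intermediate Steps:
E(Q) = -2*Q
I = 0 (I = 8*0 = 0)
m = -6 (m = -1 + (1/2)*(-10) = -1 - 5 = -6)
m*(E(1/(-6 + C(5)*(-5))) + I) = -6*(-2/(-6 + 5*(-5)) + 0) = -6*(-2/(-6 - 25) + 0) = -6*(-2/(-31) + 0) = -6*(-2*(-1/31) + 0) = -6*(2/31 + 0) = -6*2/31 = -12/31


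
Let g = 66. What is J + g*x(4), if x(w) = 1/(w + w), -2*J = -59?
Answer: 151/4 ≈ 37.750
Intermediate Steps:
J = 59/2 (J = -½*(-59) = 59/2 ≈ 29.500)
x(w) = 1/(2*w)
J + g*x(4) = 59/2 + 66*((½)/4) = 59/2 + 66*((½)*(¼)) = 59/2 + 66*(⅛) = 59/2 + 33/4 = 151/4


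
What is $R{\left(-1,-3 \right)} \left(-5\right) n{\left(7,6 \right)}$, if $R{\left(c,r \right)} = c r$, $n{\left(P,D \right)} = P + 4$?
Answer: $-165$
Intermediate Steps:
$n{\left(P,D \right)} = 4 + P$
$R{\left(-1,-3 \right)} \left(-5\right) n{\left(7,6 \right)} = \left(-1\right) \left(-3\right) \left(-5\right) \left(4 + 7\right) = 3 \left(-5\right) 11 = \left(-15\right) 11 = -165$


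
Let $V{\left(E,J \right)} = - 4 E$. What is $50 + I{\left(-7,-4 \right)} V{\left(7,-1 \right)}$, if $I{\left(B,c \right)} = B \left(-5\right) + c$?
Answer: $-818$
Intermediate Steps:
$I{\left(B,c \right)} = c - 5 B$ ($I{\left(B,c \right)} = - 5 B + c = c - 5 B$)
$50 + I{\left(-7,-4 \right)} V{\left(7,-1 \right)} = 50 + \left(-4 - -35\right) \left(\left(-4\right) 7\right) = 50 + \left(-4 + 35\right) \left(-28\right) = 50 + 31 \left(-28\right) = 50 - 868 = -818$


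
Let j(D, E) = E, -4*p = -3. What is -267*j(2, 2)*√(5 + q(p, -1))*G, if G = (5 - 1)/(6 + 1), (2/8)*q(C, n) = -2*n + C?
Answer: -8544/7 ≈ -1220.6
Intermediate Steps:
p = ¾ (p = -¼*(-3) = ¾ ≈ 0.75000)
q(C, n) = -8*n + 4*C (q(C, n) = 4*(-2*n + C) = 4*(C - 2*n) = -8*n + 4*C)
G = 4/7 ≈ 0.57143
-267*j(2, 2)*√(5 + q(p, -1))*G = -267*2*√(5 + (-8*(-1) + 4*(¾)))*4/7 = -267*2*√(5 + (8 + 3))*4/7 = -267*2*√(5 + 11)*4/7 = -267*2*√16*4/7 = -267*2*4*4/7 = -2136*4/7 = -267*32/7 = -8544/7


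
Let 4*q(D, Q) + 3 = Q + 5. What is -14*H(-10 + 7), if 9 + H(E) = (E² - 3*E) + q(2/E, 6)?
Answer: -154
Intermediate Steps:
q(D, Q) = ½ + Q/4 (q(D, Q) = -¾ + (Q + 5)/4 = -¾ + (5 + Q)/4 = -¾ + (5/4 + Q/4) = ½ + Q/4)
H(E) = -7 + E² - 3*E (H(E) = -9 + ((E² - 3*E) + (½ + (¼)*6)) = -9 + ((E² - 3*E) + (½ + 3/2)) = -9 + ((E² - 3*E) + 2) = -9 + (2 + E² - 3*E) = -7 + E² - 3*E)
-14*H(-10 + 7) = -14*(-7 + (-10 + 7)² - 3*(-10 + 7)) = -14*(-7 + (-3)² - 3*(-3)) = -14*(-7 + 9 + 9) = -14*11 = -154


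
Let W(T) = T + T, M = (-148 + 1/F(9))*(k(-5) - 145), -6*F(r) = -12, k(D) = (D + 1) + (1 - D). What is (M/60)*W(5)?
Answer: 42185/12 ≈ 3515.4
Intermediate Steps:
k(D) = 2 (k(D) = (1 + D) + (1 - D) = 2)
F(r) = 2 (F(r) = -⅙*(-12) = 2)
M = 42185/2 (M = (-148 + 1/2)*(2 - 145) = (-148 + ½)*(-143) = -295/2*(-143) = 42185/2 ≈ 21093.)
W(T) = 2*T
(M/60)*W(5) = ((42185/2)/60)*(2*5) = ((42185/2)*(1/60))*10 = (8437/24)*10 = 42185/12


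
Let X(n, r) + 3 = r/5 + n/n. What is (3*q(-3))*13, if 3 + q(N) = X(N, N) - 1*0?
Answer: -1092/5 ≈ -218.40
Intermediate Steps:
X(n, r) = -2 + r/5 (X(n, r) = -3 + (r/5 + n/n) = -3 + (r*(1/5) + 1) = -3 + (r/5 + 1) = -3 + (1 + r/5) = -2 + r/5)
q(N) = -5 + N/5 (q(N) = -3 + ((-2 + N/5) - 1*0) = -3 + ((-2 + N/5) + 0) = -3 + (-2 + N/5) = -5 + N/5)
(3*q(-3))*13 = (3*(-5 + (1/5)*(-3)))*13 = (3*(-5 - 3/5))*13 = (3*(-28/5))*13 = -84/5*13 = -1092/5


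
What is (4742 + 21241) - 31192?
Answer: -5209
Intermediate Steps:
(4742 + 21241) - 31192 = 25983 - 31192 = -5209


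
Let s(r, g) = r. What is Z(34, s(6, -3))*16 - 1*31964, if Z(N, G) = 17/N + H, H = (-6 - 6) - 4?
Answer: -32212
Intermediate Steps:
H = -16 (H = -12 - 4 = -16)
Z(N, G) = -16 + 17/N (Z(N, G) = 17/N - 16 = -16 + 17/N)
Z(34, s(6, -3))*16 - 1*31964 = (-16 + 17/34)*16 - 1*31964 = (-16 + 17*(1/34))*16 - 31964 = (-16 + ½)*16 - 31964 = -31/2*16 - 31964 = -248 - 31964 = -32212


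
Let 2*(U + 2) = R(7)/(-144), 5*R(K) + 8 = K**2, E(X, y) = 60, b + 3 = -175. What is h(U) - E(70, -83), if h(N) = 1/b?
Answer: -10681/178 ≈ -60.006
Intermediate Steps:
b = -178 (b = -3 - 175 = -178)
R(K) = -8/5 + K**2/5
U = -2921/1440 (U = -2 + ((-8/5 + (1/5)*7**2)/(-144))/2 = -2 + ((-8/5 + (1/5)*49)*(-1/144))/2 = -2 + ((-8/5 + 49/5)*(-1/144))/2 = -2 + ((41/5)*(-1/144))/2 = -2 + (1/2)*(-41/720) = -2 - 41/1440 = -2921/1440 ≈ -2.0285)
h(N) = -1/178 (h(N) = 1/(-178) = -1/178)
h(U) - E(70, -83) = -1/178 - 1*60 = -1/178 - 60 = -10681/178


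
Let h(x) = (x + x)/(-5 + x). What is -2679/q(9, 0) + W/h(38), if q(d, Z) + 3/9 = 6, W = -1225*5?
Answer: -4046937/1292 ≈ -3132.3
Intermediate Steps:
W = -6125
q(d, Z) = 17/3 (q(d, Z) = -⅓ + 6 = 17/3)
h(x) = 2*x/(-5 + x) (h(x) = (2*x)/(-5 + x) = 2*x/(-5 + x))
-2679/q(9, 0) + W/h(38) = -2679/17/3 - 6125/(2*38/(-5 + 38)) = -2679*3/17 - 6125/(2*38/33) = -8037/17 - 6125/(2*38*(1/33)) = -8037/17 - 6125/76/33 = -8037/17 - 6125*33/76 = -8037/17 - 202125/76 = -4046937/1292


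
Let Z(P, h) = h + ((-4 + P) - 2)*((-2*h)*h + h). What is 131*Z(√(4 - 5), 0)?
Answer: 0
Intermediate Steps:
Z(P, h) = h + (-6 + P)*(h - 2*h²) (Z(P, h) = h + (-6 + P)*(-2*h² + h) = h + (-6 + P)*(h - 2*h²))
131*Z(√(4 - 5), 0) = 131*(0*(-5 + √(4 - 5) + 12*0 - 2*√(4 - 5)*0)) = 131*(0*(-5 + √(-1) + 0 - 2*√(-1)*0)) = 131*(0*(-5 + I + 0 - 2*I*0)) = 131*(0*(-5 + I + 0 + 0)) = 131*(0*(-5 + I)) = 131*0 = 0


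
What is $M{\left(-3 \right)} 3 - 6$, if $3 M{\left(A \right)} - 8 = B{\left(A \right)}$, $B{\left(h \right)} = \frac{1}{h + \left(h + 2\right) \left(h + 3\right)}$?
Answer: $\frac{5}{3} \approx 1.6667$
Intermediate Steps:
$B{\left(h \right)} = \frac{1}{h + \left(2 + h\right) \left(3 + h\right)}$
$M{\left(A \right)} = \frac{8}{3} + \frac{1}{3 \left(6 + A^{2} + 6 A\right)}$
$M{\left(-3 \right)} 3 - 6 = \frac{49 + 8 \left(-3\right)^{2} + 48 \left(-3\right)}{3 \left(6 + \left(-3\right)^{2} + 6 \left(-3\right)\right)} 3 - 6 = \frac{49 + 8 \cdot 9 - 144}{3 \left(6 + 9 - 18\right)} 3 - 6 = \frac{49 + 72 - 144}{3 \left(-3\right)} 3 - 6 = \frac{1}{3} \left(- \frac{1}{3}\right) \left(-23\right) 3 - 6 = \frac{23}{9} \cdot 3 - 6 = \frac{23}{3} - 6 = \frac{5}{3}$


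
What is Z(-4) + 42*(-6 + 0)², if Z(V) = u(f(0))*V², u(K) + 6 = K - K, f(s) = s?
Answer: 1416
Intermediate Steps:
u(K) = -6 (u(K) = -6 + (K - K) = -6 + 0 = -6)
Z(V) = -6*V²
Z(-4) + 42*(-6 + 0)² = -6*(-4)² + 42*(-6 + 0)² = -6*16 + 42*(-6)² = -96 + 42*36 = -96 + 1512 = 1416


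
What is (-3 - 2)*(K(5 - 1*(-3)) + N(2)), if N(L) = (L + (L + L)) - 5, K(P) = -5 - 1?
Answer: 25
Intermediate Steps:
K(P) = -6
N(L) = -5 + 3*L (N(L) = (L + 2*L) - 5 = 3*L - 5 = -5 + 3*L)
(-3 - 2)*(K(5 - 1*(-3)) + N(2)) = (-3 - 2)*(-6 + (-5 + 3*2)) = -5*(-6 + (-5 + 6)) = -5*(-6 + 1) = -5*(-5) = 25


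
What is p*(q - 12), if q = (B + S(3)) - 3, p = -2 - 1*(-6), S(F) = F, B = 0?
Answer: -48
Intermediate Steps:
p = 4 (p = -2 + 6 = 4)
q = 0 (q = (0 + 3) - 3 = 3 - 3 = 0)
p*(q - 12) = 4*(0 - 12) = 4*(-12) = -48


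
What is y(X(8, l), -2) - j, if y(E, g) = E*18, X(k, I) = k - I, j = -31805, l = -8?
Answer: 32093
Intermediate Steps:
y(E, g) = 18*E
y(X(8, l), -2) - j = 18*(8 - 1*(-8)) - 1*(-31805) = 18*(8 + 8) + 31805 = 18*16 + 31805 = 288 + 31805 = 32093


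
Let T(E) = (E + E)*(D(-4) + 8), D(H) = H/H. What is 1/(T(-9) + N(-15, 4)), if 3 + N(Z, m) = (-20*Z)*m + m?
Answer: 1/1039 ≈ 0.00096246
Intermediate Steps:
D(H) = 1
N(Z, m) = -3 + m - 20*Z*m (N(Z, m) = -3 + ((-20*Z)*m + m) = -3 + (-20*Z*m + m) = -3 + (m - 20*Z*m) = -3 + m - 20*Z*m)
T(E) = 18*E (T(E) = (E + E)*(1 + 8) = (2*E)*9 = 18*E)
1/(T(-9) + N(-15, 4)) = 1/(18*(-9) + (-3 + 4 - 20*(-15)*4)) = 1/(-162 + (-3 + 4 + 1200)) = 1/(-162 + 1201) = 1/1039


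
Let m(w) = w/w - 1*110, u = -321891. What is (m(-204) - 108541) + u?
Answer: -430541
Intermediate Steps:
m(w) = -109 (m(w) = 1 - 110 = -109)
(m(-204) - 108541) + u = (-109 - 108541) - 321891 = -108650 - 321891 = -430541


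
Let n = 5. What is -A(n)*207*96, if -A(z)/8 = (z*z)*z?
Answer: 19872000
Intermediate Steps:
A(z) = -8*z³ (A(z) = -8*z*z*z = -8*z²*z = -8*z³)
-A(n)*207*96 = --8*5³*207*96 = --8*125*207*96 = -(-1000*207)*96 = -(-207000)*96 = -1*(-19872000) = 19872000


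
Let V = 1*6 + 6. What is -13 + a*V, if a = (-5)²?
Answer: 287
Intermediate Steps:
a = 25
V = 12 (V = 6 + 6 = 12)
-13 + a*V = -13 + 25*12 = -13 + 300 = 287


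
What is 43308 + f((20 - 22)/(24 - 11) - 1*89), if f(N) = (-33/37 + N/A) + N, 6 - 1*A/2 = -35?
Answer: 1704559669/39442 ≈ 43217.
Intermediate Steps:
A = 82 (A = 12 - 2*(-35) = 12 + 70 = 82)
f(N) = -33/37 + 83*N/82 (f(N) = (-33/37 + N/82) + N = -33/37 + 83*N/82)
43308 + f((20 - 22)/(24 - 11) - 1*89) = 43308 + (-33/37 + 83*((20 - 22)/(24 - 11) - 1*89)/82) = 43308 + (-33/37 + 83*(-2/13 - 89)/82) = 43308 + (-33/37 + (83/82)*(-1159/13)) = 43308 + (-33/37 - 96197/1066) = 43308 - 3594467/39442 = 1704559669/39442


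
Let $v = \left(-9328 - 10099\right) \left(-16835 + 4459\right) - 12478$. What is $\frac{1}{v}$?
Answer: $\frac{1}{240416074} \approx 4.1595 \cdot 10^{-9}$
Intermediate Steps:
$v = 240416074$ ($v = \left(-19427\right) \left(-12376\right) - 12478 = 240428552 - 12478 = 240416074$)
$\frac{1}{v} = \frac{1}{240416074}$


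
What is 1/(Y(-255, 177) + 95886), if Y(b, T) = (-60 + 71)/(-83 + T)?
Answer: 94/9013295 ≈ 1.0429e-5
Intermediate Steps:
Y(b, T) = 11/(-83 + T)
1/(Y(-255, 177) + 95886) = 1/(11/(-83 + 177) + 95886) = 1/(11/94 + 95886) = 1/(9013295/94) = 94/9013295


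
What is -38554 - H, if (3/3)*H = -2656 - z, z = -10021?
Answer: -45919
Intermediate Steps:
H = 7365 (H = -2656 - 1*(-10021) = -2656 + 10021 = 7365)
-38554 - H = -38554 - 1*7365 = -38554 - 7365 = -45919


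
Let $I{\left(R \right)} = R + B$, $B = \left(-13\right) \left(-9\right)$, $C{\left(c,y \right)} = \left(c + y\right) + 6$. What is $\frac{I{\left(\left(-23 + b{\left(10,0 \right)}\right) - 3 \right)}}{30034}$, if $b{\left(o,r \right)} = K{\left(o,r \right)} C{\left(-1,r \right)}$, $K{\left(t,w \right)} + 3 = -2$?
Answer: $\frac{33}{15017} \approx 0.0021975$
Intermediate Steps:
$C{\left(c,y \right)} = 6 + c + y$
$K{\left(t,w \right)} = -5$ ($K{\left(t,w \right)} = -3 - 2 = -5$)
$B = 117$
$b{\left(o,r \right)} = -25 - 5 r$ ($b{\left(o,r \right)} = - 5 \left(6 - 1 + r\right) = - 5 \left(5 + r\right) = -25 - 5 r$)
$I{\left(R \right)} = 117 + R$ ($I{\left(R \right)} = R + 117 = 117 + R$)
$\frac{I{\left(\left(-23 + b{\left(10,0 \right)}\right) - 3 \right)}}{30034} = \frac{117 - 51}{30034} = \left(117 + \left(\left(-23 + \left(-25 + 0\right)\right) - 3\right)\right) \frac{1}{30034} = \left(117 - 51\right) \frac{1}{30034} = 66 \cdot \frac{1}{30034} = \frac{33}{15017}$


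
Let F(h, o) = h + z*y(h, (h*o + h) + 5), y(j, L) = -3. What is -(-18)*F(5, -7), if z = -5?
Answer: 360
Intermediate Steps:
F(h, o) = 15 + h (F(h, o) = h - 5*(-3) = h + 15 = 15 + h)
-(-18)*F(5, -7) = -(-18)*(15 + 5) = -(-18)*20 = -9*(-40) = 360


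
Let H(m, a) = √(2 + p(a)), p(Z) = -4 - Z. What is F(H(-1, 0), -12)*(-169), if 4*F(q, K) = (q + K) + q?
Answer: 507 - 169*I*√2/2 ≈ 507.0 - 119.5*I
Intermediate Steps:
H(m, a) = √(-2 - a) (H(m, a) = √(2 + (-4 - a)) = √(-2 - a))
F(q, K) = q/2 + K/4 (F(q, K) = ((q + K) + q)/4 = ((K + q) + q)/4 = (K + 2*q)/4 = q/2 + K/4)
F(H(-1, 0), -12)*(-169) = (√(-2 - 1*0)/2 + (¼)*(-12))*(-169) = (√(-2 + 0)/2 - 3)*(-169) = (√(-2)/2 - 3)*(-169) = ((I*√2)/2 - 3)*(-169) = (I*√2/2 - 3)*(-169) = (-3 + I*√2/2)*(-169) = 507 - 169*I*√2/2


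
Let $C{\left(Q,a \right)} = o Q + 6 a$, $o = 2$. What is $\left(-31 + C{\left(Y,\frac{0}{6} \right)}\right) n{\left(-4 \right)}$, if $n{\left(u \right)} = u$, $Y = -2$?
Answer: $140$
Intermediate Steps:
$C{\left(Q,a \right)} = 2 Q + 6 a$
$\left(-31 + C{\left(Y,\frac{0}{6} \right)}\right) n{\left(-4 \right)} = \left(-31 + \left(2 \left(-2\right) + 6 \cdot \frac{0}{6}\right)\right) \left(-4\right) = \left(-31 - \left(4 - 6 \cdot 0 \cdot \frac{1}{6}\right)\right) \left(-4\right) = \left(-31 + \left(-4 + 6 \cdot 0\right)\right) \left(-4\right) = \left(-31 + \left(-4 + 0\right)\right) \left(-4\right) = \left(-31 - 4\right) \left(-4\right) = \left(-35\right) \left(-4\right) = 140$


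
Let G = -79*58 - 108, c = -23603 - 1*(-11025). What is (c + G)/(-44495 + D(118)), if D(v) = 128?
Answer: 5756/14789 ≈ 0.38921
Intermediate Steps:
c = -12578 (c = -23603 + 11025 = -12578)
G = -4690 (G = -4582 - 108 = -4690)
(c + G)/(-44495 + D(118)) = (-12578 - 4690)/(-44495 + 128) = -17268/(-44367) = -17268*(-1/44367) = 5756/14789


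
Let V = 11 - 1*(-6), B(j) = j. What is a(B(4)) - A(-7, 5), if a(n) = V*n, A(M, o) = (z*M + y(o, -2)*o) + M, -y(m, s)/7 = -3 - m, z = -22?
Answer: -359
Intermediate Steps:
y(m, s) = 21 + 7*m (y(m, s) = -7*(-3 - m) = 21 + 7*m)
A(M, o) = -21*M + o*(21 + 7*o) (A(M, o) = (-22*M + (21 + 7*o)*o) + M = (-22*M + o*(21 + 7*o)) + M = -21*M + o*(21 + 7*o))
V = 17 (V = 11 + 6 = 17)
a(n) = 17*n
a(B(4)) - A(-7, 5) = 17*4 - (-21*(-7) + 7*5*(3 + 5)) = 68 - (147 + 7*5*8) = 68 - (147 + 280) = 68 - 1*427 = 68 - 427 = -359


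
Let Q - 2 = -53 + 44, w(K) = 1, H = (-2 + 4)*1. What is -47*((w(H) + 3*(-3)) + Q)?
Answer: 705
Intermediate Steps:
H = 2 (H = 2*1 = 2)
Q = -7 (Q = 2 + (-53 + 44) = 2 - 9 = -7)
-47*((w(H) + 3*(-3)) + Q) = -47*((1 + 3*(-3)) - 7) = -47*((1 - 9) - 7) = -47*(-8 - 7) = -47*(-15) = 705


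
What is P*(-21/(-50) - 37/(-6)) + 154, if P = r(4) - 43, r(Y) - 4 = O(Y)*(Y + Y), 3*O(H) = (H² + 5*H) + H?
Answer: 134932/225 ≈ 599.70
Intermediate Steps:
O(H) = 2*H + H²/3 (O(H) = ((H² + 5*H) + H)/3 = (H² + 6*H)/3 = 2*H + H²/3)
r(Y) = 4 + 2*Y²*(6 + Y)/3 (r(Y) = 4 + (Y*(6 + Y)/3)*(Y + Y) = 4 + (Y*(6 + Y)/3)*(2*Y) = 4 + 2*Y²*(6 + Y)/3)
P = 203/3 (P = (4 + (⅔)*4²*(6 + 4)) - 43 = (4 + (⅔)*16*10) - 43 = (4 + 320/3) - 43 = 332/3 - 43 = 203/3 ≈ 67.667)
P*(-21/(-50) - 37/(-6)) + 154 = 203*(-21/(-50) - 37/(-6))/3 + 154 = 203*(-21*(-1/50) - 37*(-⅙))/3 + 154 = 203*(21/50 + 37/6)/3 + 154 = (203/3)*(494/75) + 154 = 100282/225 + 154 = 134932/225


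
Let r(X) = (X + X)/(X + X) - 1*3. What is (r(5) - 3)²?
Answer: 25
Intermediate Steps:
r(X) = -2 (r(X) = (2*X)/((2*X)) - 3 = (2*X)*(1/(2*X)) - 3 = 1 - 3 = -2)
(r(5) - 3)² = (-2 - 3)² = (-5)² = 25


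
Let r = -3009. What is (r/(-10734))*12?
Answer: 6018/1789 ≈ 3.3639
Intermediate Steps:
(r/(-10734))*12 = -3009/(-10734)*12 = -3009*(-1/10734)*12 = (1003/3578)*12 = 6018/1789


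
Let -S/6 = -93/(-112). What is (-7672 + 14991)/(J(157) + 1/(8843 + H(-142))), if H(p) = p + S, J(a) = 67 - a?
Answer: -3564184663/43827874 ≈ -81.322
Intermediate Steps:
S = -279/56 (S = -(-558)/(-112) = -(-558)*(-1)/112 = -6*93/112 = -279/56 ≈ -4.9821)
H(p) = -279/56 + p (H(p) = p - 279/56 = -279/56 + p)
(-7672 + 14991)/(J(157) + 1/(8843 + H(-142))) = (-7672 + 14991)/((67 - 1*157) + 1/(8843 + (-279/56 - 142))) = 7319/((67 - 157) + 1/(8843 - 8231/56)) = 7319/(-90 + 1/(486977/56)) = 7319/(-90 + 56/486977) = 7319/(-43827874/486977) = 7319*(-486977/43827874) = -3564184663/43827874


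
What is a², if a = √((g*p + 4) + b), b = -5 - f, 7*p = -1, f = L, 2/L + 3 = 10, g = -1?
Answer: -8/7 ≈ -1.1429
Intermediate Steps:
L = 2/7 (L = 2/(-3 + 10) = 2/7 ≈ 0.28571)
f = 2/7 ≈ 0.28571
p = -⅐ (p = (⅐)*(-1) = -⅐ ≈ -0.14286)
b = -37/7 (b = -5 - 1*2/7 = -5 - 2/7 = -37/7 ≈ -5.2857)
a = 2*I*√14/7 (a = √((-1*(-⅐) + 4) - 37/7) = √((⅐ + 4) - 37/7) = √(29/7 - 37/7) = √(-8/7) = 2*I*√14/7 ≈ 1.069*I)
a² = (2*I*√14/7)² = -8/7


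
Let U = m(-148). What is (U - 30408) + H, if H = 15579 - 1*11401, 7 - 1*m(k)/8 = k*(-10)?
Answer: -38014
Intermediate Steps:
m(k) = 56 + 80*k (m(k) = 56 - 8*k*(-10) = 56 - (-80)*k = 56 + 80*k)
U = -11784 (U = 56 + 80*(-148) = 56 - 11840 = -11784)
H = 4178 (H = 15579 - 11401 = 4178)
(U - 30408) + H = (-11784 - 30408) + 4178 = -42192 + 4178 = -38014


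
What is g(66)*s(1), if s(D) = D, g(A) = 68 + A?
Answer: 134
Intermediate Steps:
g(66)*s(1) = (68 + 66)*1 = 134*1 = 134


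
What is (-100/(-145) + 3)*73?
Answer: 7811/29 ≈ 269.34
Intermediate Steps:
(-100/(-145) + 3)*73 = (-100*(-1/145) + 3)*73 = (20/29 + 3)*73 = (107/29)*73 = 7811/29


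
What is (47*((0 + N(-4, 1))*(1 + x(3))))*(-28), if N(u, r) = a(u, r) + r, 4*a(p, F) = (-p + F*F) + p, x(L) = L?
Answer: -6580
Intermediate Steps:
a(p, F) = F²/4 (a(p, F) = ((-p + F*F) + p)/4 = ((-p + F²) + p)/4 = ((F² - p) + p)/4 = F²/4)
N(u, r) = r + r²/4 (N(u, r) = r²/4 + r = r + r²/4)
(47*((0 + N(-4, 1))*(1 + x(3))))*(-28) = (47*((0 + (¼)*1*(4 + 1))*(1 + 3)))*(-28) = (47*((0 + (¼)*1*5)*4))*(-28) = (47*((0 + 5/4)*4))*(-28) = (47*((5/4)*4))*(-28) = (47*5)*(-28) = 235*(-28) = -6580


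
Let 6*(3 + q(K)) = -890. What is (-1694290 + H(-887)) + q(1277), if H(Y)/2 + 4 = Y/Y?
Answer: -5083342/3 ≈ -1.6944e+6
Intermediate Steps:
q(K) = -454/3 (q(K) = -3 + (⅙)*(-890) = -3 - 445/3 = -454/3)
H(Y) = -6 (H(Y) = -8 + 2*(Y/Y) = -8 + 2*1 = -8 + 2 = -6)
(-1694290 + H(-887)) + q(1277) = (-1694290 - 6) - 454/3 = -1694296 - 454/3 = -5083342/3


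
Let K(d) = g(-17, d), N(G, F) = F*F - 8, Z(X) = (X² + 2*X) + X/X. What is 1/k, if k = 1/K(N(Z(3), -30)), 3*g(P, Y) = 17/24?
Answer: 17/72 ≈ 0.23611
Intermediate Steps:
Z(X) = 1 + X² + 2*X (Z(X) = (X² + 2*X) + 1 = 1 + X² + 2*X)
g(P, Y) = 17/72 (g(P, Y) = (17/24)/3 = (17*(1/24))/3 = (⅓)*(17/24) = 17/72)
N(G, F) = -8 + F² (N(G, F) = F² - 8 = -8 + F²)
K(d) = 17/72
k = 72/17 (k = 1/(17/72) = 72/17 ≈ 4.2353)
1/k = 1/(72/17) = 17/72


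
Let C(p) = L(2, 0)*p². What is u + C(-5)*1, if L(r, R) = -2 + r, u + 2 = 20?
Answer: 18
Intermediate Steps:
u = 18 (u = -2 + 20 = 18)
C(p) = 0 (C(p) = (-2 + 2)*p² = 0*p² = 0)
u + C(-5)*1 = 18 + 0*1 = 18 + 0 = 18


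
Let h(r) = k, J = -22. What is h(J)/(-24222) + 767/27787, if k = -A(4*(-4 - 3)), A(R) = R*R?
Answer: 20181641/336528357 ≈ 0.059970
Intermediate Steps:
A(R) = R**2
k = -784 (k = -(4*(-4 - 3))**2 = -(4*(-7))**2 = -1*(-28)**2 = -1*784 = -784)
h(r) = -784
h(J)/(-24222) + 767/27787 = -784/(-24222) + 767/27787 = -784*(-1/24222) + 767*(1/27787) = 392/12111 + 767/27787 = 20181641/336528357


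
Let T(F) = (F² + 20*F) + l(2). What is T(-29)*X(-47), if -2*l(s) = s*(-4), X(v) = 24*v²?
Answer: 14049240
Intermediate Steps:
l(s) = 2*s (l(s) = -s*(-4)/2 = -(-2)*s = 2*s)
T(F) = 4 + F² + 20*F (T(F) = (F² + 20*F) + 2*2 = (F² + 20*F) + 4 = 4 + F² + 20*F)
T(-29)*X(-47) = (4 + (-29)² + 20*(-29))*(24*(-47)²) = (4 + 841 - 580)*(24*2209) = 265*53016 = 14049240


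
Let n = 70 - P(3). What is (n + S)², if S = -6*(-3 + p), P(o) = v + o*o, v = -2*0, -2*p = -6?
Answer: 3721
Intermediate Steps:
p = 3 (p = -½*(-6) = 3)
v = 0
P(o) = o² (P(o) = 0 + o*o = 0 + o² = o²)
n = 61 (n = 70 - 1*3² = 70 - 1*9 = 70 - 9 = 61)
S = 0 (S = -6*(-3 + 3) = -6*0 = 0)
(n + S)² = (61 + 0)² = 61² = 3721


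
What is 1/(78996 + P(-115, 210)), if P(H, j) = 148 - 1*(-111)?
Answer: 1/79255 ≈ 1.2618e-5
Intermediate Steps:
P(H, j) = 259 (P(H, j) = 148 + 111 = 259)
1/(78996 + P(-115, 210)) = 1/(78996 + 259) = 1/79255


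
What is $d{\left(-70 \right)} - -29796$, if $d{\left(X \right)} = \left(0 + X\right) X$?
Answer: $34696$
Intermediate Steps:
$d{\left(X \right)} = X^{2}$ ($d{\left(X \right)} = X X = X^{2}$)
$d{\left(-70 \right)} - -29796 = \left(-70\right)^{2} - -29796 = 4900 + 29796 = 34696$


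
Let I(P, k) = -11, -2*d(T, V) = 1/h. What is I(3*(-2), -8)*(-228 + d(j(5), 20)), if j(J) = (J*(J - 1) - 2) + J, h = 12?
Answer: 60203/24 ≈ 2508.5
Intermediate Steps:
j(J) = -2 + J + J*(-1 + J) (j(J) = (J*(-1 + J) - 2) + J = (-2 + J*(-1 + J)) + J = -2 + J + J*(-1 + J))
d(T, V) = -1/24 (d(T, V) = -½/12 = -½*1/12 = -1/24)
I(3*(-2), -8)*(-228 + d(j(5), 20)) = -11*(-228 - 1/24) = -11*(-5473/24) = 60203/24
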